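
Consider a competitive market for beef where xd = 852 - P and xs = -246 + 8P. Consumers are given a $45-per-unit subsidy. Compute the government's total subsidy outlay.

Government cost = $34650

Pre-subsidy: 852 - P = -246 + 8P gives P* = 122, x* = 730.
With the rebate, buyers effectively pay Pb = Ps − 45, where Ps is the price sellers receive.
Demand in terms of Ps becomes xd = 852 − 1(Ps − 45) = 897 - Ps. Setting this equal to supply: 897 - Ps = -246 + 8Ps, so Ps = 127.
Buyers pay Pb = 127 − 45 = 82; x' = -246 + 8·127 = 770.
Government outlay = subsidy × quantity = 45 × 770 = 34650.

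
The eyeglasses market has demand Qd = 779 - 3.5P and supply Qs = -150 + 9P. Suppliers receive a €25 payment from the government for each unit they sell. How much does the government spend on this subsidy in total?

Pre-subsidy: 779 - 3.5P = -150 + 9P gives P* = 74.32, Q* = 518.88.
With the subsidy, sellers receive Ps = Pb + 25 for each unit, where Pb is the price buyers pay.
Supply in terms of Pb becomes Qs = -150 + 9(Pb + 25) = 75 + 9Pb. Setting this equal to demand: 779 - 3.5Pb = 75 + 9Pb, so Pb = 56.32.
Sellers receive Ps = 56.32 + 25 = 81.32; Q' = 779 − 3.5·56.32 = 581.88.
Government outlay = subsidy × quantity = 25 × 581.88 = 14547.

Government cost = €14547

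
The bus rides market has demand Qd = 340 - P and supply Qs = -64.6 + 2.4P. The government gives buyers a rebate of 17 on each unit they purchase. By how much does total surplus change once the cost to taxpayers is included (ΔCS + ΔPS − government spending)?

Pre-subsidy: 340 - P = -64.6 + 2.4P gives P* = 119, Q* = 221.
With the rebate, buyers effectively pay Pb = Ps − 17, where Ps is the price sellers receive.
Demand in terms of Ps becomes Qd = 340 − 1(Ps − 17) = 357 - Ps. Setting this equal to supply: 357 - Ps = -64.6 + 2.4Ps, so Ps = 124.
Buyers pay Pb = 124 − 17 = 107; Q' = -64.6 + 2.4·124 = 233.
ΔCS = ½(221 + 233)(119 − 107) = 2724; ΔPS = ½(221 + 233)(124 − 119) = 1135.
Government spending = 17 × 233 = 3961.
Net change = 2724 + 1135 − 3961 = -102. The loss equals the DWL triangle ½·17·12.

Net change in total surplus = -102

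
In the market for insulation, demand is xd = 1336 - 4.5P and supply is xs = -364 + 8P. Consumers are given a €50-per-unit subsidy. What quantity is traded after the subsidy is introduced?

x' = 868

Pre-subsidy: 1336 - 4.5P = -364 + 8P gives P* = 136, x* = 724.
With the rebate, buyers effectively pay Pb = Ps − 50, where Ps is the price sellers receive.
Demand in terms of Ps becomes xd = 1336 − 4.5(Ps − 50) = 1561 - 4.5Ps. Setting this equal to supply: 1561 - 4.5Ps = -364 + 8Ps, so Ps = 154.
Buyers pay Pb = 154 − 50 = 104; x' = -364 + 8·154 = 868.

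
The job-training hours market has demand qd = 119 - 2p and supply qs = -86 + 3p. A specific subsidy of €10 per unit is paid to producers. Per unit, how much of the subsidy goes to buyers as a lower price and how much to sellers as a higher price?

Buyers gain €6 per unit; sellers gain €4 per unit

Pre-subsidy: 119 - 2p = -86 + 3p gives p* = 41, q* = 37.
With the subsidy, sellers receive ps = pb + 10 for each unit, where pb is the price buyers pay.
Supply in terms of pb becomes qs = -86 + 3(pb + 10) = -56 + 3pb. Setting this equal to demand: 119 - 2pb = -56 + 3pb, so pb = 35.
Sellers receive ps = 35 + 10 = 45; q' = 119 − 2·35 = 49.
Buyers' price falls by p* − pb = 41 − 35 = 6; sellers' price rises by ps − p* = 45 − 41 = 4.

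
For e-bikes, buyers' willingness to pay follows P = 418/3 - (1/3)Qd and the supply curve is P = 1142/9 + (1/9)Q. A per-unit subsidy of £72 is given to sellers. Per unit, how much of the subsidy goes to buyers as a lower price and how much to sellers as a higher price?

Buyers gain £54 per unit; sellers gain £18 per unit

Pre-subsidy: 418/3 - (1/3)Q = 1142/9 + (1/9)Q gives Q* = 28 and P* = 130.
With the subsidy, sellers receive Ps = Pb + 72 for each unit, where Pb is the price buyers pay.
On the curves, Pb = 418/3 - (1/3)Q and Ps = 1142/9 + (1/9)Q; the wedge Ps − Pb = 72 gives 1142/9 + (1/9)Q − (418/3 - (1/3)Q) = 72, so Q' = 190.
Then Pb = 418/3 − (1/3)·190 = 76 and Ps = 1142/9 + (1/9)·190 = 148.
Buyers' price falls by P* − Pb = 130 − 76 = 54; sellers' price rises by Ps − P* = 148 − 130 = 18.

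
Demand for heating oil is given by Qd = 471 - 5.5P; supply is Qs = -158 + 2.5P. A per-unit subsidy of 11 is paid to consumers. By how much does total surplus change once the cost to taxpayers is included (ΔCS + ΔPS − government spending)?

Net change in total surplus = -103.984375

Pre-subsidy: 471 - 5.5P = -158 + 2.5P gives P* = 78.625, Q* = 38.5625.
With the rebate, buyers effectively pay Pb = Ps − 11, where Ps is the price sellers receive.
Demand in terms of Ps becomes Qd = 471 − 5.5(Ps − 11) = 531.5 - 5.5Ps. Setting this equal to supply: 531.5 - 5.5Ps = -158 + 2.5Ps, so Ps = 86.1875.
Buyers pay Pb = 86.1875 − 11 = 75.1875; Q' = -158 + 2.5·86.1875 = 57.46875.
ΔCS = ½(38.5625 + 57.46875)(78.625 − 75.1875) = 165.0537109375; ΔPS = ½(38.5625 + 57.46875)(86.1875 − 78.625) = 363.1181640625.
Government spending = 11 × 57.46875 = 632.15625.
Net change = 165.0537109375 + 363.1181640625 − 632.15625 = -103.984375. The loss equals the DWL triangle ½·11·18.90625.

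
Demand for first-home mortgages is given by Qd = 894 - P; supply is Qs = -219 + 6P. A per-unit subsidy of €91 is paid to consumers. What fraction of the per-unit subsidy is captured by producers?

Producer share = 1/7

Pre-subsidy: 894 - P = -219 + 6P gives P* = 159, Q* = 735.
With the rebate, buyers effectively pay Pb = Ps − 91, where Ps is the price sellers receive.
Demand in terms of Ps becomes Qd = 894 − 1(Ps − 91) = 985 - Ps. Setting this equal to supply: 985 - Ps = -219 + 6Ps, so Ps = 172.
Buyers pay Pb = 172 − 91 = 81; Q' = -219 + 6·172 = 813.
Buyers' price falls by P* − Pb = 159 − 81 = 78; sellers' price rises by Ps − P* = 172 − 159 = 13.
So producers capture 13/91 = 1/7 of each unit of subsidy.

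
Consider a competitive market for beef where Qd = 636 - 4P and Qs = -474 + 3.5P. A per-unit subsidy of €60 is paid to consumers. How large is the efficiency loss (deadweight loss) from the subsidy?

Pre-subsidy: 636 - 4P = -474 + 3.5P gives P* = 148, Q* = 44.
With the rebate, buyers effectively pay Pb = Ps − 60, where Ps is the price sellers receive.
Demand in terms of Ps becomes Qd = 636 − 4(Ps − 60) = 876 - 4Ps. Setting this equal to supply: 876 - 4Ps = -474 + 3.5Ps, so Ps = 180.
Buyers pay Pb = 180 − 60 = 120; Q' = -474 + 3.5·180 = 156.
The subsidy expands output by 156 − 44 = 112 past the efficient level; on those units the gap between marginal cost and willingness to pay runs from 0 up to 60.
DWL = ½ × 60 × 112 = 3360.

Deadweight loss = €3360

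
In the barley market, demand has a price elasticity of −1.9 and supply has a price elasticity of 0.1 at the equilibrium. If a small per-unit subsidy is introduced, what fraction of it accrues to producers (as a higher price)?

Producer share = 0.95

For a small subsidy around the equilibrium, the benefit split depends on the relative slopes, which at a point are proportional to the elasticities.
Buyer share = εs/(εs + |εd|) = 0.1/(0.1 + 1.9) = 0.05; seller share = |εd|/(εs + |εd|) = 0.95.
So producers capture 0.95 of the subsidy.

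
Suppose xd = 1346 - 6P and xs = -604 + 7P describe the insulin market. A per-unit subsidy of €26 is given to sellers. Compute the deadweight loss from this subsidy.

Pre-subsidy: 1346 - 6P = -604 + 7P gives P* = 150, x* = 446.
With the subsidy, sellers receive Ps = Pb + 26 for each unit, where Pb is the price buyers pay.
Supply in terms of Pb becomes xs = -604 + 7(Pb + 26) = -422 + 7Pb. Setting this equal to demand: 1346 - 6Pb = -422 + 7Pb, so Pb = 136.
Sellers receive Ps = 136 + 26 = 162; x' = 1346 − 6·136 = 530.
The subsidy expands output by 530 − 446 = 84 past the efficient level; on those units the gap between marginal cost and willingness to pay runs from 0 up to 26.
DWL = ½ × 26 × 84 = 1092.

Deadweight loss = €1092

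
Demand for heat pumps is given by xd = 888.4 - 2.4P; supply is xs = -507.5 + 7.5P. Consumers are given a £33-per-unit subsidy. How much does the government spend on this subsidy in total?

Pre-subsidy: 888.4 - 2.4P = -507.5 + 7.5P gives P* = 141, x* = 550.
With the rebate, buyers effectively pay Pb = Ps − 33, where Ps is the price sellers receive.
Demand in terms of Ps becomes xd = 888.4 − 2.4(Ps − 33) = 967.6 - 2.4Ps. Setting this equal to supply: 967.6 - 2.4Ps = -507.5 + 7.5Ps, so Ps = 149.
Buyers pay Pb = 149 − 33 = 116; x' = -507.5 + 7.5·149 = 610.
Government outlay = subsidy × quantity = 33 × 610 = 20130.

Government cost = £20130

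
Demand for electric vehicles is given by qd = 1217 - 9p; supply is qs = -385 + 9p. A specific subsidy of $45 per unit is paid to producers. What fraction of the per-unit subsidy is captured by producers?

Pre-subsidy: 1217 - 9p = -385 + 9p gives p* = 89, q* = 416.
With the subsidy, sellers receive ps = pb + 45 for each unit, where pb is the price buyers pay.
Supply in terms of pb becomes qs = -385 + 9(pb + 45) = 20 + 9pb. Setting this equal to demand: 1217 - 9pb = 20 + 9pb, so pb = 66.5.
Sellers receive ps = 66.5 + 45 = 111.5; q' = 1217 − 9·66.5 = 618.5.
Buyers' price falls by p* − pb = 89 − 66.5 = 22.5; sellers' price rises by ps − p* = 111.5 − 89 = 22.5.
So producers capture 22.5/45 = 0.5 of each unit of subsidy.

Producer share = 0.5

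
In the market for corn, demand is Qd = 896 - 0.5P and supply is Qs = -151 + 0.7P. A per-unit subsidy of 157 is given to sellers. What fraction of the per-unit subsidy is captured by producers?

Producer share = 5/12

Pre-subsidy: 896 - 0.5P = -151 + 0.7P gives P* = 872.5, Q* = 459.75.
With the subsidy, sellers receive Ps = Pb + 157 for each unit, where Pb is the price buyers pay.
Supply in terms of Pb becomes Qs = -151 + 0.7(Pb + 157) = -41.1 + 0.7Pb. Setting this equal to demand: 896 - 0.5Pb = -41.1 + 0.7Pb, so Pb = 9371/12.
Sellers receive Ps = 9371/12 + 157 = 11255/12; Q' = 896 − 0.5·(9371/12) = 12133/24.
Buyers' price falls by P* − Pb = 872.5 − 9371/12 = 1099/12; sellers' price rises by Ps − P* = 11255/12 − 872.5 = 785/12.
So producers capture (785/12)/157 = 5/12 of each unit of subsidy.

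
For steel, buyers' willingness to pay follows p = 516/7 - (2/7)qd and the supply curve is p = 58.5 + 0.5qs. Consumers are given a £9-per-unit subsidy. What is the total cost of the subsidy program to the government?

Pre-subsidy: 516/7 - (2/7)q = 58.5 + 0.5q gives q* = 213/11 and p* = 750/11.
With the rebate, buyers effectively pay pb = ps − 9, where ps is the price sellers receive.
On the curves, pb = 516/7 - (2/7)q and ps = 58.5 + 0.5q; the wedge ps − pb = 9 gives 58.5 + 0.5q − (516/7 - (2/7)q) = 9, so q' = 339/11.
Then pb = 516/7 − (2/7)·(339/11) = 714/11 and ps = 58.5 + 0.5·(339/11) = 813/11.
Government outlay = subsidy × quantity = 9 × 339/11 = 3051/11.

Government cost = 3051/11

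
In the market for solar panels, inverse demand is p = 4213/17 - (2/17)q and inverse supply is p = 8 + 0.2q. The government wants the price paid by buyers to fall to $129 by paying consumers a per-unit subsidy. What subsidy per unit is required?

At a buyer price of 129, quantity demanded is 2106.5 − 8.5·129 = 1010.
Sellers supply 1010 only when they receive ps = 8 + 0.2·1010 = 210.
s = ps − pb = 210 − 129 = 81.

Required subsidy s = $81 per unit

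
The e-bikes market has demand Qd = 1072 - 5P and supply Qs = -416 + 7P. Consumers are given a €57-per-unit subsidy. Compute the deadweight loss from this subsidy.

Pre-subsidy: 1072 - 5P = -416 + 7P gives P* = 124, Q* = 452.
With the rebate, buyers effectively pay Pb = Ps − 57, where Ps is the price sellers receive.
Demand in terms of Ps becomes Qd = 1072 − 5(Ps − 57) = 1357 - 5Ps. Setting this equal to supply: 1357 - 5Ps = -416 + 7Ps, so Ps = 147.75.
Buyers pay Pb = 147.75 − 57 = 90.75; Q' = -416 + 7·147.75 = 618.25.
The subsidy expands output by 618.25 − 452 = 166.25 past the efficient level; on those units the gap between marginal cost and willingness to pay runs from 0 up to 57.
DWL = ½ × 57 × 166.25 = 4738.125.

Deadweight loss = €4738.125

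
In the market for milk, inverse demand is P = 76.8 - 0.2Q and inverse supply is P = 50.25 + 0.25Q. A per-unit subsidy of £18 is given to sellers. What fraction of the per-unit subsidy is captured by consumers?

Consumer share = 4/9

Pre-subsidy: 76.8 - 0.2Q = 50.25 + 0.25Q gives Q* = 59 and P* = 65.
With the subsidy, sellers receive Ps = Pb + 18 for each unit, where Pb is the price buyers pay.
On the curves, Pb = 76.8 - 0.2Q and Ps = 50.25 + 0.25Q; the wedge Ps − Pb = 18 gives 50.25 + 0.25Q − (76.8 - 0.2Q) = 18, so Q' = 99.
Then Pb = 76.8 − 0.2·99 = 57 and Ps = 50.25 + 0.25·99 = 75.
Buyers' price falls by P* − Pb = 65 − 57 = 8; sellers' price rises by Ps − P* = 75 − 65 = 10.
So consumers capture 8/18 = 4/9 of each unit of subsidy.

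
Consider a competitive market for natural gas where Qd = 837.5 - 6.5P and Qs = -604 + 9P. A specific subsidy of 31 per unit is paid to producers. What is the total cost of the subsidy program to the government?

Pre-subsidy: 837.5 - 6.5P = -604 + 9P gives P* = 93, Q* = 233.
With the subsidy, sellers receive Ps = Pb + 31 for each unit, where Pb is the price buyers pay.
Supply in terms of Pb becomes Qs = -604 + 9(Pb + 31) = -325 + 9Pb. Setting this equal to demand: 837.5 - 6.5Pb = -325 + 9Pb, so Pb = 75.
Sellers receive Ps = 75 + 31 = 106; Q' = 837.5 − 6.5·75 = 350.
Government outlay = subsidy × quantity = 31 × 350 = 10850.

Government cost = 10850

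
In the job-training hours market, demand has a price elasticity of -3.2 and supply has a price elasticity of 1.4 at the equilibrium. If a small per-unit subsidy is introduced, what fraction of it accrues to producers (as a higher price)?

Producer share = 16/23

For a small subsidy around the equilibrium, the benefit split depends on the relative slopes, which at a point are proportional to the elasticities.
Buyer share = εs/(εs + |εd|) = 1.4/(1.4 + 3.2) = 7/23; seller share = |εd|/(εs + |εd|) = 16/23.
So producers capture 16/23 of the subsidy.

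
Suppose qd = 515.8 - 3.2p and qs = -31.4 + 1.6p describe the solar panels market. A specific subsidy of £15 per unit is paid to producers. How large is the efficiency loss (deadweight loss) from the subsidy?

Pre-subsidy: 515.8 - 3.2p = -31.4 + 1.6p gives p* = 114, q* = 151.
With the subsidy, sellers receive ps = pb + 15 for each unit, where pb is the price buyers pay.
Supply in terms of pb becomes qs = -31.4 + 1.6(pb + 15) = -7.4 + 1.6pb. Setting this equal to demand: 515.8 - 3.2pb = -7.4 + 1.6pb, so pb = 109.
Sellers receive ps = 109 + 15 = 124; q' = 515.8 − 3.2·109 = 167.
The subsidy expands output by 167 − 151 = 16 past the efficient level; on those units the gap between marginal cost and willingness to pay runs from 0 up to 15.
DWL = ½ × 15 × 16 = 120.

Deadweight loss = £120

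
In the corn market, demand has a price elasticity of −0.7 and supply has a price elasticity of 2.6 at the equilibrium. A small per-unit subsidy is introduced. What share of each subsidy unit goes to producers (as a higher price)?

For a small subsidy around the equilibrium, the benefit split depends on the relative slopes, which at a point are proportional to the elasticities.
Buyer share = εs/(εs + |εd|) = 2.6/(2.6 + 0.7) = 26/33; seller share = |εd|/(εs + |εd|) = 7/33.
So producers capture 7/33 of the subsidy.

Producer share = 7/33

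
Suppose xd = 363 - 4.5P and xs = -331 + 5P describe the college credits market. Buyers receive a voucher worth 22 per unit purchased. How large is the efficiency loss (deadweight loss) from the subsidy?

Deadweight loss = 10890/19

Pre-subsidy: 363 - 4.5P = -331 + 5P gives P* = 1388/19, x* = 651/19.
With the rebate, buyers effectively pay Pb = Ps − 22, where Ps is the price sellers receive.
Demand in terms of Ps becomes xd = 363 − 4.5(Ps − 22) = 462 - 4.5Ps. Setting this equal to supply: 462 - 4.5Ps = -331 + 5Ps, so Ps = 1586/19.
Buyers pay Pb = 1586/19 − 22 = 1168/19; x' = -331 + 5·(1586/19) = 1641/19.
The subsidy expands output by 1641/19 − 651/19 = 990/19 past the efficient level; on those units the gap between marginal cost and willingness to pay runs from 0 up to 22.
DWL = ½ × 22 × 990/19 = 10890/19.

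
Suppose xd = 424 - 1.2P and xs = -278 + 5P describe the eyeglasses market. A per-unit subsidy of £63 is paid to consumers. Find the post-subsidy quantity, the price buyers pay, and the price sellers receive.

x' = 10822/31; buyers pay 1935/31; sellers receive 3888/31

Pre-subsidy: 424 - 1.2P = -278 + 5P gives P* = 3510/31, x* = 8932/31.
With the rebate, buyers effectively pay Pb = Ps − 63, where Ps is the price sellers receive.
Demand in terms of Ps becomes xd = 424 − 1.2(Ps − 63) = 499.6 - 1.2Ps. Setting this equal to supply: 499.6 - 1.2Ps = -278 + 5Ps, so Ps = 3888/31.
Buyers pay Pb = 3888/31 − 63 = 1935/31; x' = -278 + 5·(3888/31) = 10822/31.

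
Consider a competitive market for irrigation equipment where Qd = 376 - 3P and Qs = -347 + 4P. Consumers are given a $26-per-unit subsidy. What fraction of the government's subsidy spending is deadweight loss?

DWL / government spending = 156/775

Pre-subsidy: 376 - 3P = -347 + 4P gives P* = 723/7, Q* = 463/7.
With the rebate, buyers effectively pay Pb = Ps − 26, where Ps is the price sellers receive.
Demand in terms of Ps becomes Qd = 376 − 3(Ps − 26) = 454 - 3Ps. Setting this equal to supply: 454 - 3Ps = -347 + 4Ps, so Ps = 801/7.
Buyers pay Pb = 801/7 − 26 = 619/7; Q' = -347 + 4·(801/7) = 775/7.
ΔCS = ½(463/7 + 775/7)(723/7 − 619/7) = 64376/49; ΔPS = ½(463/7 + 775/7)(801/7 − 723/7) = 48282/49.
Government spending = 26 × 775/7 = 20150/7.
DWL = ½ × 26 × (775/7 − 463/7) = 4056/7; fraction = (4056/7) / (20150/7) = 156/775.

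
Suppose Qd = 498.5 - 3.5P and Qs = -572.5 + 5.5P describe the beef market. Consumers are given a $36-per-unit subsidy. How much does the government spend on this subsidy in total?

Government cost = $5724

Pre-subsidy: 498.5 - 3.5P = -572.5 + 5.5P gives P* = 119, Q* = 82.
With the rebate, buyers effectively pay Pb = Ps − 36, where Ps is the price sellers receive.
Demand in terms of Ps becomes Qd = 498.5 − 3.5(Ps − 36) = 624.5 - 3.5Ps. Setting this equal to supply: 624.5 - 3.5Ps = -572.5 + 5.5Ps, so Ps = 133.
Buyers pay Pb = 133 − 36 = 97; Q' = -572.5 + 5.5·133 = 159.
Government outlay = subsidy × quantity = 36 × 159 = 5724.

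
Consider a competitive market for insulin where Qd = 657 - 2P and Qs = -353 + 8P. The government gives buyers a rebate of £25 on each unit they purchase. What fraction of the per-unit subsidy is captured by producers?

Producer share = 0.2

Pre-subsidy: 657 - 2P = -353 + 8P gives P* = 101, Q* = 455.
With the rebate, buyers effectively pay Pb = Ps − 25, where Ps is the price sellers receive.
Demand in terms of Ps becomes Qd = 657 − 2(Ps − 25) = 707 - 2Ps. Setting this equal to supply: 707 - 2Ps = -353 + 8Ps, so Ps = 106.
Buyers pay Pb = 106 − 25 = 81; Q' = -353 + 8·106 = 495.
Buyers' price falls by P* − Pb = 101 − 81 = 20; sellers' price rises by Ps − P* = 106 − 101 = 5.
So producers capture 5/25 = 0.2 of each unit of subsidy.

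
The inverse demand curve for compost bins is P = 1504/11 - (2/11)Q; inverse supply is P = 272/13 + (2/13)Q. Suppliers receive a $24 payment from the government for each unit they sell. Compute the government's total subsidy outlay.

Government cost = $9996

Pre-subsidy: 1504/11 - (2/11)Q = 272/13 + (2/13)Q gives Q* = 345 and P* = 74.
With the subsidy, sellers receive Ps = Pb + 24 for each unit, where Pb is the price buyers pay.
On the curves, Pb = 1504/11 - (2/11)Q and Ps = 272/13 + (2/13)Q; the wedge Ps − Pb = 24 gives 272/13 + (2/13)Q − (1504/11 - (2/11)Q) = 24, so Q' = 416.5.
Then Pb = 1504/11 − (2/11)·416.5 = 61 and Ps = 272/13 + (2/13)·416.5 = 85.
Government outlay = subsidy × quantity = 24 × 416.5 = 9996.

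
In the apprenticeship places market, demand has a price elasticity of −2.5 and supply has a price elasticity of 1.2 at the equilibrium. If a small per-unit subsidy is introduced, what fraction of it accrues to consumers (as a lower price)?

For a small subsidy around the equilibrium, the benefit split depends on the relative slopes, which at a point are proportional to the elasticities.
Buyer share = εs/(εs + |εd|) = 1.2/(1.2 + 2.5) = 12/37; seller share = |εd|/(εs + |εd|) = 25/37.

Consumer share = 12/37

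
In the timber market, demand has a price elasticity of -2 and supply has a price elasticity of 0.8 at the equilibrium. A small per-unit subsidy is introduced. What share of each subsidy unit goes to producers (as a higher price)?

Producer share = 5/7

For a small subsidy around the equilibrium, the benefit split depends on the relative slopes, which at a point are proportional to the elasticities.
Buyer share = εs/(εs + |εd|) = 0.8/(0.8 + 2) = 2/7; seller share = |εd|/(εs + |εd|) = 5/7.
So producers capture 5/7 of the subsidy.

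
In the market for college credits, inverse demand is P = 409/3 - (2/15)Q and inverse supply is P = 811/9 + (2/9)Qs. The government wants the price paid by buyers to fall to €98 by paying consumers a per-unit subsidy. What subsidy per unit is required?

Required subsidy s = €56 per unit

At a buyer price of 98, quantity demanded is 1022.5 − 7.5·98 = 287.5.
Sellers supply 287.5 only when they receive Ps = 811/9 + (2/9)·287.5 = 154.
s = Ps − Pb = 154 − 98 = 56.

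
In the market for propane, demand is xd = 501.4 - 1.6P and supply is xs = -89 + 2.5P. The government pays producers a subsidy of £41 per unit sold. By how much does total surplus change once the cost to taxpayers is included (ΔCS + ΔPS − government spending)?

Net change in total surplus = -£820

Pre-subsidy: 501.4 - 1.6P = -89 + 2.5P gives P* = 144, x* = 271.
With the subsidy, sellers receive Ps = Pb + 41 for each unit, where Pb is the price buyers pay.
Supply in terms of Pb becomes xs = -89 + 2.5(Pb + 41) = 13.5 + 2.5Pb. Setting this equal to demand: 501.4 - 1.6Pb = 13.5 + 2.5Pb, so Pb = 119.
Sellers receive Ps = 119 + 41 = 160; x' = 501.4 − 1.6·119 = 311.
ΔCS = ½(271 + 311)(144 − 119) = 7275; ΔPS = ½(271 + 311)(160 − 144) = 4656.
Government spending = 41 × 311 = 12751.
Net change = 7275 + 4656 − 12751 = -820. The loss equals the DWL triangle ½·41·40.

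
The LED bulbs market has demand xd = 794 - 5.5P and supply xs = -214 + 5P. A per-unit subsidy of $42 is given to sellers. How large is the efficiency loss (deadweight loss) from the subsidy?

Pre-subsidy: 794 - 5.5P = -214 + 5P gives P* = 96, x* = 266.
With the subsidy, sellers receive Ps = Pb + 42 for each unit, where Pb is the price buyers pay.
Supply in terms of Pb becomes xs = -214 + 5(Pb + 42) = -4 + 5Pb. Setting this equal to demand: 794 - 5.5Pb = -4 + 5Pb, so Pb = 76.
Sellers receive Ps = 76 + 42 = 118; x' = 794 − 5.5·76 = 376.
The subsidy expands output by 376 − 266 = 110 past the efficient level; on those units the gap between marginal cost and willingness to pay runs from 0 up to 42.
DWL = ½ × 42 × 110 = 2310.

Deadweight loss = $2310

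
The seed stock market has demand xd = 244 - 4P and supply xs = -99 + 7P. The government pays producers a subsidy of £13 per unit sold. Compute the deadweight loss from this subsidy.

Deadweight loss = 2366/11

Pre-subsidy: 244 - 4P = -99 + 7P gives P* = 343/11, x* = 1312/11.
With the subsidy, sellers receive Ps = Pb + 13 for each unit, where Pb is the price buyers pay.
Supply in terms of Pb becomes xs = -99 + 7(Pb + 13) = -8 + 7Pb. Setting this equal to demand: 244 - 4Pb = -8 + 7Pb, so Pb = 252/11.
Sellers receive Ps = 252/11 + 13 = 395/11; x' = 244 − 4·(252/11) = 1676/11.
The subsidy expands output by 1676/11 − 1312/11 = 364/11 past the efficient level; on those units the gap between marginal cost and willingness to pay runs from 0 up to 13.
DWL = ½ × 13 × 364/11 = 2366/11.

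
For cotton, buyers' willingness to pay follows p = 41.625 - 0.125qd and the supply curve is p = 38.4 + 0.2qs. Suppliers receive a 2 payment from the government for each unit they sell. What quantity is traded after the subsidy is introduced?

Pre-subsidy: 41.625 - 0.125q = 38.4 + 0.2q gives q* = 129/13 and p* = 525/13.
With the subsidy, sellers receive ps = pb + 2 for each unit, where pb is the price buyers pay.
On the curves, pb = 41.625 - 0.125q and ps = 38.4 + 0.2q; the wedge ps − pb = 2 gives 38.4 + 0.2q − (41.625 - 0.125q) = 2, so q' = 209/13.
Then pb = 41.625 − 0.125·(209/13) = 515/13 and ps = 38.4 + 0.2·(209/13) = 541/13.

q' = 209/13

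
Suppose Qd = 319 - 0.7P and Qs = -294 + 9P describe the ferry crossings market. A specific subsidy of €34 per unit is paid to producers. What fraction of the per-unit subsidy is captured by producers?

Producer share = 7/97

Pre-subsidy: 319 - 0.7P = -294 + 9P gives P* = 6130/97, Q* = 26652/97.
With the subsidy, sellers receive Ps = Pb + 34 for each unit, where Pb is the price buyers pay.
Supply in terms of Pb becomes Qs = -294 + 9(Pb + 34) = 12 + 9Pb. Setting this equal to demand: 319 - 0.7Pb = 12 + 9Pb, so Pb = 3070/97.
Sellers receive Ps = 3070/97 + 34 = 6368/97; Q' = 319 − 0.7·(3070/97) = 28794/97.
Buyers' price falls by P* − Pb = 6130/97 − 3070/97 = 3060/97; sellers' price rises by Ps − P* = 6368/97 − 6130/97 = 238/97.
So producers capture (238/97)/34 = 7/97 of each unit of subsidy.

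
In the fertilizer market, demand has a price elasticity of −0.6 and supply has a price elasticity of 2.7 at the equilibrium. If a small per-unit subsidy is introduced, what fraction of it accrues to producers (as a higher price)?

For a small subsidy around the equilibrium, the benefit split depends on the relative slopes, which at a point are proportional to the elasticities.
Buyer share = εs/(εs + |εd|) = 2.7/(2.7 + 0.6) = 9/11; seller share = |εd|/(εs + |εd|) = 2/11.
So producers capture 2/11 of the subsidy.

Producer share = 2/11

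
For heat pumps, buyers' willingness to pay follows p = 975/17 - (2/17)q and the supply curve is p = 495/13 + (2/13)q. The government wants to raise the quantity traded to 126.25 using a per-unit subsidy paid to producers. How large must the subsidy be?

At q = 126.25, from the demand curve buyers pay pb = 975/17 − (2/17)·126.25 = 42.5; from the supply curve sellers need ps = 495/13 + (2/13)·126.25 = 57.5.
The subsidy must fill the gap: s = ps − pb = 57.5 − 42.5 = 15.

Required subsidy s = 15 per unit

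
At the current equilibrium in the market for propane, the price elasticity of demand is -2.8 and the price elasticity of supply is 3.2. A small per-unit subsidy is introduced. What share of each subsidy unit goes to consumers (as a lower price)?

For a small subsidy around the equilibrium, the benefit split depends on the relative slopes, which at a point are proportional to the elasticities.
Buyer share = εs/(εs + |εd|) = 3.2/(3.2 + 2.8) = 8/15; seller share = |εd|/(εs + |εd|) = 7/15.

Consumer share = 8/15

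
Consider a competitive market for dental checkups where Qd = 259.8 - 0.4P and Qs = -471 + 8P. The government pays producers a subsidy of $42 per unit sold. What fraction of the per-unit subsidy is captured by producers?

Producer share = 1/21

Pre-subsidy: 259.8 - 0.4P = -471 + 8P gives P* = 87, Q* = 225.
With the subsidy, sellers receive Ps = Pb + 42 for each unit, where Pb is the price buyers pay.
Supply in terms of Pb becomes Qs = -471 + 8(Pb + 42) = -135 + 8Pb. Setting this equal to demand: 259.8 - 0.4Pb = -135 + 8Pb, so Pb = 47.
Sellers receive Ps = 47 + 42 = 89; Q' = 259.8 − 0.4·47 = 241.
Buyers' price falls by P* − Pb = 87 − 47 = 40; sellers' price rises by Ps − P* = 89 − 87 = 2.
So producers capture 2/42 = 1/21 of each unit of subsidy.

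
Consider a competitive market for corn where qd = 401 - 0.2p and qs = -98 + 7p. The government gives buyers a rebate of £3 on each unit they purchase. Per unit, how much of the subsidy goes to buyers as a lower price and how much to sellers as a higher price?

Pre-subsidy: 401 - 0.2p = -98 + 7p gives p* = 2495/36, q* = 13937/36.
With the rebate, buyers effectively pay pb = ps − 3, where ps is the price sellers receive.
Demand in terms of ps becomes qd = 401 − 0.2(ps − 3) = 401.6 - 0.2ps. Setting this equal to supply: 401.6 - 0.2ps = -98 + 7ps, so ps = 1249/18.
Buyers pay pb = 1249/18 − 3 = 1195/18; q' = -98 + 7·(1249/18) = 6979/18.
Buyers' price falls by p* − pb = 2495/36 − 1195/18 = 35/12; sellers' price rises by ps − p* = 1249/18 − 2495/36 = 1/12.

Buyers gain 35/12 per unit; sellers gain 1/12 per unit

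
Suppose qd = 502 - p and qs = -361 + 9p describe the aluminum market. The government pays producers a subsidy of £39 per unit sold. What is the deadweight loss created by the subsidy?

Deadweight loss = £684.45

Pre-subsidy: 502 - p = -361 + 9p gives p* = 86.3, q* = 415.7.
With the subsidy, sellers receive ps = pb + 39 for each unit, where pb is the price buyers pay.
Supply in terms of pb becomes qs = -361 + 9(pb + 39) = -10 + 9pb. Setting this equal to demand: 502 - pb = -10 + 9pb, so pb = 51.2.
Sellers receive ps = 51.2 + 39 = 90.2; q' = 502 − 1·51.2 = 450.8.
The subsidy expands output by 450.8 − 415.7 = 35.1 past the efficient level; on those units the gap between marginal cost and willingness to pay runs from 0 up to 39.
DWL = ½ × 39 × 35.1 = 684.45.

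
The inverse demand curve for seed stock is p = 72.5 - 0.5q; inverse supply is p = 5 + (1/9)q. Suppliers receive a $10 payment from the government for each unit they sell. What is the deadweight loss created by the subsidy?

Pre-subsidy: 72.5 - 0.5q = 5 + (1/9)q gives q* = 1215/11 and p* = 190/11.
With the subsidy, sellers receive ps = pb + 10 for each unit, where pb is the price buyers pay.
On the curves, pb = 72.5 - 0.5q and ps = 5 + (1/9)q; the wedge ps − pb = 10 gives 5 + (1/9)q − (72.5 - 0.5q) = 10, so q' = 1395/11.
Then pb = 72.5 − 0.5·(1395/11) = 100/11 and ps = 5 + (1/9)·(1395/11) = 210/11.
The subsidy expands output by 1395/11 − 1215/11 = 180/11 past the efficient level; on those units the gap between marginal cost and willingness to pay runs from 0 up to 10.
DWL = ½ × 10 × 180/11 = 900/11.

Deadweight loss = 900/11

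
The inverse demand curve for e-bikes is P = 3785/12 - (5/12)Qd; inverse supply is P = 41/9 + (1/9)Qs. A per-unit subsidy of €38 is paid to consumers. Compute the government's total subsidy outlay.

Government cost = €25118

Pre-subsidy: 3785/12 - (5/12)Q = 41/9 + (1/9)Q gives Q* = 589 and P* = 70.
With the rebate, buyers effectively pay Pb = Ps − 38, where Ps is the price sellers receive.
On the curves, Pb = 3785/12 - (5/12)Q and Ps = 41/9 + (1/9)Q; the wedge Ps − Pb = 38 gives 41/9 + (1/9)Q − (3785/12 - (5/12)Q) = 38, so Q' = 661.
Then Pb = 3785/12 − (5/12)·661 = 40 and Ps = 41/9 + (1/9)·661 = 78.
Government outlay = subsidy × quantity = 38 × 661 = 25118.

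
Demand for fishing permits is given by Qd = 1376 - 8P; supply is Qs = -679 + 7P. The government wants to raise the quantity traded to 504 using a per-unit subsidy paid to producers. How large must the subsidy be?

At Q = 504, invert demand for the buyer price: Pb = (1376 − 504)/8 = 109; invert supply for the seller price: Ps = (504 − (-679))/7 = 169.
The subsidy must fill the gap: s = Ps − Pb = 169 − 109 = 60.

Required subsidy s = 60 per unit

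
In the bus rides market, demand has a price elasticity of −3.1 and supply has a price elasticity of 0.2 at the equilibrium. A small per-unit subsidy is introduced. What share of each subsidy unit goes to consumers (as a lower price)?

Consumer share = 2/33

For a small subsidy around the equilibrium, the benefit split depends on the relative slopes, which at a point are proportional to the elasticities.
Buyer share = εs/(εs + |εd|) = 0.2/(0.2 + 3.1) = 2/33; seller share = |εd|/(εs + |εd|) = 31/33.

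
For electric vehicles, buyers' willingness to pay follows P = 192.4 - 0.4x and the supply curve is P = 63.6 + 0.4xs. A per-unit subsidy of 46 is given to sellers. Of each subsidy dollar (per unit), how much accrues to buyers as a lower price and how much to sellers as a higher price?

Pre-subsidy: 192.4 - 0.4x = 63.6 + 0.4x gives x* = 161 and P* = 128.
With the subsidy, sellers receive Ps = Pb + 46 for each unit, where Pb is the price buyers pay.
On the curves, Pb = 192.4 - 0.4x and Ps = 63.6 + 0.4x; the wedge Ps − Pb = 46 gives 63.6 + 0.4x − (192.4 - 0.4x) = 46, so x' = 218.5.
Then Pb = 192.4 − 0.4·218.5 = 105 and Ps = 63.6 + 0.4·218.5 = 151.
Buyers' price falls by P* − Pb = 128 − 105 = 23; sellers' price rises by Ps − P* = 151 − 128 = 23.

Buyers gain 23 per unit; sellers gain 23 per unit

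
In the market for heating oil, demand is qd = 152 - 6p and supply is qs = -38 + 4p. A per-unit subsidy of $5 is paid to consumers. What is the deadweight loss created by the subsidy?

Pre-subsidy: 152 - 6p = -38 + 4p gives p* = 19, q* = 38.
With the rebate, buyers effectively pay pb = ps − 5, where ps is the price sellers receive.
Demand in terms of ps becomes qd = 152 − 6(ps − 5) = 182 - 6ps. Setting this equal to supply: 182 - 6ps = -38 + 4ps, so ps = 22.
Buyers pay pb = 22 − 5 = 17; q' = -38 + 4·22 = 50.
The subsidy expands output by 50 − 38 = 12 past the efficient level; on those units the gap between marginal cost and willingness to pay runs from 0 up to 5.
DWL = ½ × 5 × 12 = 30.

Deadweight loss = $30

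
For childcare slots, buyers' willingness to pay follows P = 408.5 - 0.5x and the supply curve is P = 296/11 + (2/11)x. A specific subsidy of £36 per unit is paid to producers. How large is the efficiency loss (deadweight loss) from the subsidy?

Deadweight loss = £950.4

Pre-subsidy: 408.5 - 0.5x = 296/11 + (2/11)x gives x* = 1679/3 and P* = 386/3.
With the subsidy, sellers receive Ps = Pb + 36 for each unit, where Pb is the price buyers pay.
On the curves, Pb = 408.5 - 0.5x and Ps = 296/11 + (2/11)x; the wedge Ps − Pb = 36 gives 296/11 + (2/11)x − (408.5 - 0.5x) = 36, so x' = 9187/15.
Then Pb = 408.5 − 0.5·(9187/15) = 1534/15 and Ps = 296/11 + (2/11)·(9187/15) = 2074/15.
The subsidy expands output by 9187/15 − 1679/3 = 52.8 past the efficient level; on those units the gap between marginal cost and willingness to pay runs from 0 up to 36.
DWL = ½ × 36 × 52.8 = 950.4.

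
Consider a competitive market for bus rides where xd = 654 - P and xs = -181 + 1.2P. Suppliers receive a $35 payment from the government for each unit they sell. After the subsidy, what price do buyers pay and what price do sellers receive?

Buyers pay 3965/11; sellers receive 4350/11

Pre-subsidy: 654 - P = -181 + 1.2P gives P* = 4175/11, x* = 3019/11.
With the subsidy, sellers receive Ps = Pb + 35 for each unit, where Pb is the price buyers pay.
Supply in terms of Pb becomes xs = -181 + 1.2(Pb + 35) = -139 + 1.2Pb. Setting this equal to demand: 654 - Pb = -139 + 1.2Pb, so Pb = 3965/11.
Sellers receive Ps = 3965/11 + 35 = 4350/11; x' = 654 − 1·(3965/11) = 3229/11.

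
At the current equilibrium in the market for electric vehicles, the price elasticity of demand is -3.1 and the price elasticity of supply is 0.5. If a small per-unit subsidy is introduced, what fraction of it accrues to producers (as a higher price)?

For a small subsidy around the equilibrium, the benefit split depends on the relative slopes, which at a point are proportional to the elasticities.
Buyer share = εs/(εs + |εd|) = 0.5/(0.5 + 3.1) = 5/36; seller share = |εd|/(εs + |εd|) = 31/36.
So producers capture 31/36 of the subsidy.

Producer share = 31/36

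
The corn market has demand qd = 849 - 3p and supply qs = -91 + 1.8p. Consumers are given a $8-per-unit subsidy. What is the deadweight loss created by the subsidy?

Pre-subsidy: 849 - 3p = -91 + 1.8p gives p* = 1175/6, q* = 261.5.
With the rebate, buyers effectively pay pb = ps − 8, where ps is the price sellers receive.
Demand in terms of ps becomes qd = 849 − 3(ps − 8) = 873 - 3ps. Setting this equal to supply: 873 - 3ps = -91 + 1.8ps, so ps = 1205/6.
Buyers pay pb = 1205/6 − 8 = 1157/6; q' = -91 + 1.8·(1205/6) = 270.5.
The subsidy expands output by 270.5 − 261.5 = 9 past the efficient level; on those units the gap between marginal cost and willingness to pay runs from 0 up to 8.
DWL = ½ × 8 × 9 = 36.

Deadweight loss = $36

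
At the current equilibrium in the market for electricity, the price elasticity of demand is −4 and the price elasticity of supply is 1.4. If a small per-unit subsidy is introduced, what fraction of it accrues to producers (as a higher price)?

For a small subsidy around the equilibrium, the benefit split depends on the relative slopes, which at a point are proportional to the elasticities.
Buyer share = εs/(εs + |εd|) = 1.4/(1.4 + 4) = 7/27; seller share = |εd|/(εs + |εd|) = 20/27.
So producers capture 20/27 of the subsidy.

Producer share = 20/27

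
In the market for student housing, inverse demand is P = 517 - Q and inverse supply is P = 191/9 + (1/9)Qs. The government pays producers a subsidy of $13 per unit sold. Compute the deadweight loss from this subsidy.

Pre-subsidy: 517 - Q = 191/9 + (1/9)Q gives Q* = 446.2 and P* = 70.8.
With the subsidy, sellers receive Ps = Pb + 13 for each unit, where Pb is the price buyers pay.
On the curves, Pb = 517 - Q and Ps = 191/9 + (1/9)Q; the wedge Ps − Pb = 13 gives 191/9 + (1/9)Q − (517 - Q) = 13, so Q' = 457.9.
Then Pb = 517 − 1·457.9 = 59.1 and Ps = 191/9 + (1/9)·457.9 = 72.1.
The subsidy expands output by 457.9 − 446.2 = 11.7 past the efficient level; on those units the gap between marginal cost and willingness to pay runs from 0 up to 13.
DWL = ½ × 13 × 11.7 = 76.05.

Deadweight loss = $76.05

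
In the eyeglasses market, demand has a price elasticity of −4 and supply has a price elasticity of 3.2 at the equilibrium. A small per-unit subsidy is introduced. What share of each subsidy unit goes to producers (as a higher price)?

For a small subsidy around the equilibrium, the benefit split depends on the relative slopes, which at a point are proportional to the elasticities.
Buyer share = εs/(εs + |εd|) = 3.2/(3.2 + 4) = 4/9; seller share = |εd|/(εs + |εd|) = 5/9.
So producers capture 5/9 of the subsidy.

Producer share = 5/9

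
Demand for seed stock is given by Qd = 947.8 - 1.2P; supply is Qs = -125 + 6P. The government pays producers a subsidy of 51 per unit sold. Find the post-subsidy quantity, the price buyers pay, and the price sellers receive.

Q' = 820; buyers pay 106.5; sellers receive 157.5

Pre-subsidy: 947.8 - 1.2P = -125 + 6P gives P* = 149, Q* = 769.
With the subsidy, sellers receive Ps = Pb + 51 for each unit, where Pb is the price buyers pay.
Supply in terms of Pb becomes Qs = -125 + 6(Pb + 51) = 181 + 6Pb. Setting this equal to demand: 947.8 - 1.2Pb = 181 + 6Pb, so Pb = 106.5.
Sellers receive Ps = 106.5 + 51 = 157.5; Q' = 947.8 − 1.2·106.5 = 820.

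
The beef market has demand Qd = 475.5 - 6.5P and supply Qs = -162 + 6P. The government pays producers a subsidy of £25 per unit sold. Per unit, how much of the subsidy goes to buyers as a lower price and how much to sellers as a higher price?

Buyers gain £12 per unit; sellers gain £13 per unit

Pre-subsidy: 475.5 - 6.5P = -162 + 6P gives P* = 51, Q* = 144.
With the subsidy, sellers receive Ps = Pb + 25 for each unit, where Pb is the price buyers pay.
Supply in terms of Pb becomes Qs = -162 + 6(Pb + 25) = -12 + 6Pb. Setting this equal to demand: 475.5 - 6.5Pb = -12 + 6Pb, so Pb = 39.
Sellers receive Ps = 39 + 25 = 64; Q' = 475.5 − 6.5·39 = 222.
Buyers' price falls by P* − Pb = 51 − 39 = 12; sellers' price rises by Ps − P* = 64 − 51 = 13.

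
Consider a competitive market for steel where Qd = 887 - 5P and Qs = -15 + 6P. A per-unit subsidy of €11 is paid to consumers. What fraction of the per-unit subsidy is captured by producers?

Producer share = 5/11

Pre-subsidy: 887 - 5P = -15 + 6P gives P* = 82, Q* = 477.
With the rebate, buyers effectively pay Pb = Ps − 11, where Ps is the price sellers receive.
Demand in terms of Ps becomes Qd = 887 − 5(Ps − 11) = 942 - 5Ps. Setting this equal to supply: 942 - 5Ps = -15 + 6Ps, so Ps = 87.
Buyers pay Pb = 87 − 11 = 76; Q' = -15 + 6·87 = 507.
Buyers' price falls by P* − Pb = 82 − 76 = 6; sellers' price rises by Ps − P* = 87 − 82 = 5.
So producers capture 5/11 = 5/11 of each unit of subsidy.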